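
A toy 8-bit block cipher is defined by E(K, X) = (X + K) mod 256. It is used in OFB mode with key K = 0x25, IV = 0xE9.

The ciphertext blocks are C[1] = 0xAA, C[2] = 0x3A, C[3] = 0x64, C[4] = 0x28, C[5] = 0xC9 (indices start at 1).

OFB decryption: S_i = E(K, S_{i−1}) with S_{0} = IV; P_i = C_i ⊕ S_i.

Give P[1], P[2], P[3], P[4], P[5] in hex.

P[1]: S = E(K, 0xE9) = 0x0E; 0xAA ⊕ 0x0E = 0xA4.
P[2]: S = E(K, 0x0E) = 0x33; 0x3A ⊕ 0x33 = 0x09.
P[3]: S = E(K, 0x33) = 0x58; 0x64 ⊕ 0x58 = 0x3C.
P[4]: S = E(K, 0x58) = 0x7D; 0x28 ⊕ 0x7D = 0x55.
P[5]: S = E(K, 0x7D) = 0xA2; 0xC9 ⊕ 0xA2 = 0x6B.

P[1] = 0xA4, P[2] = 0x09, P[3] = 0x3C, P[4] = 0x55, P[5] = 0x6B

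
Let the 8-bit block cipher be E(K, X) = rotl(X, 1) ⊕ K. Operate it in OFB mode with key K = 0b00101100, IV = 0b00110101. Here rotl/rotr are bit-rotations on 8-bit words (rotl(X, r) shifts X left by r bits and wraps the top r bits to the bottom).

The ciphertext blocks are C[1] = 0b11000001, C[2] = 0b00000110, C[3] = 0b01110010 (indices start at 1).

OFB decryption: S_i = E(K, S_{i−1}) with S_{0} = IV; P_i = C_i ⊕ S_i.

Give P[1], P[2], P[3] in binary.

P[1] = 0b10000111, P[2] = 0b10100110, P[3] = 0b00011111

P[1]: S = E(K, 0b00110101) = 0b01000110; 0b11000001 ⊕ 0b01000110 = 0b10000111.
P[2]: S = E(K, 0b01000110) = 0b10100000; 0b00000110 ⊕ 0b10100000 = 0b10100110.
P[3]: S = E(K, 0b10100000) = 0b01101101; 0b01110010 ⊕ 0b01101101 = 0b00011111.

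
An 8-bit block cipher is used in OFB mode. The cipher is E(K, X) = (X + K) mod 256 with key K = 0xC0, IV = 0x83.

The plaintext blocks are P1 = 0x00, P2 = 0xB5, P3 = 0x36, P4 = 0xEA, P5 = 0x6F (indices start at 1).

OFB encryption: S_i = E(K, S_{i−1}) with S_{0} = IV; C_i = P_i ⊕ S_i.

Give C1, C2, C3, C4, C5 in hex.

C1: S = E(K, 0x83) = 0x43; 0x00 ⊕ 0x43 = 0x43.
C2: S = E(K, 0x43) = 0x03; 0xB5 ⊕ 0x03 = 0xB6.
C3: S = E(K, 0x03) = 0xC3; 0x36 ⊕ 0xC3 = 0xF5.
C4: S = E(K, 0xC3) = 0x83; 0xEA ⊕ 0x83 = 0x69.
C5: S = E(K, 0x83) = 0x43; 0x6F ⊕ 0x43 = 0x2C.

C1 = 0x43, C2 = 0xB6, C3 = 0xF5, C4 = 0x69, C5 = 0x2C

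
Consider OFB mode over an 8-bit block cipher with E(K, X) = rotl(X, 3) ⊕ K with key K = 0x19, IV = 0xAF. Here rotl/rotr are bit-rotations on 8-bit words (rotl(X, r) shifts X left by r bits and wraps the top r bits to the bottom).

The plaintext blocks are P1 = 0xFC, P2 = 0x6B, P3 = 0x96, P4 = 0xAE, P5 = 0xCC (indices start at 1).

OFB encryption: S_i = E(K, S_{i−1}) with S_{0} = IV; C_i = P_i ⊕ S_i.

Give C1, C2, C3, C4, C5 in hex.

C1 = 0x98, C2 = 0x51, C3 = 0x5E, C4 = 0xF1, C5 = 0x2F

C1: S = E(K, 0xAF) = 0x64; 0xFC ⊕ 0x64 = 0x98.
C2: S = E(K, 0x64) = 0x3A; 0x6B ⊕ 0x3A = 0x51.
C3: S = E(K, 0x3A) = 0xC8; 0x96 ⊕ 0xC8 = 0x5E.
C4: S = E(K, 0xC8) = 0x5F; 0xAE ⊕ 0x5F = 0xF1.
C5: S = E(K, 0x5F) = 0xE3; 0xCC ⊕ 0xE3 = 0x2F.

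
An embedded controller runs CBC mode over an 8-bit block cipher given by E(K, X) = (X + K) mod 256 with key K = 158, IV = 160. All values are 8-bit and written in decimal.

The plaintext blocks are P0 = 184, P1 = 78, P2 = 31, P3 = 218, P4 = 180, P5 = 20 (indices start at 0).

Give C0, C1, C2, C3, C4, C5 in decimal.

CBC encryption: C_i = E(K, P_i ⊕ C_{i−1}), with C_{−1} = IV.
C0: P0 ⊕ 160 = 24; E(K, 24) = 182.
C1: P1 ⊕ 182 = 248; E(K, 248) = 150.
C2: P2 ⊕ 150 = 137; E(K, 137) = 39.
C3: P3 ⊕ 39 = 253; E(K, 253) = 155.
C4: P4 ⊕ 155 = 47; E(K, 47) = 205.
C5: P5 ⊕ 205 = 217; E(K, 217) = 119.

C0 = 182, C1 = 150, C2 = 39, C3 = 155, C4 = 205, C5 = 119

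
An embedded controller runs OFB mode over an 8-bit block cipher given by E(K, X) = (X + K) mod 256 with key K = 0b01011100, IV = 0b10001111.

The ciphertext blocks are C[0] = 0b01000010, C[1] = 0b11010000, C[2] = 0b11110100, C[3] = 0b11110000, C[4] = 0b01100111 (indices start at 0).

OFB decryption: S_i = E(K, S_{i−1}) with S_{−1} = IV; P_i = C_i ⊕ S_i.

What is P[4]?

P[4] = 0b00111100

P[0]: S = E(K, 0b10001111) = 0b11101011; 0b01000010 ⊕ 0b11101011 = 0b10101001.
P[1]: S = E(K, 0b11101011) = 0b01000111; 0b11010000 ⊕ 0b01000111 = 0b10010111.
P[2]: S = E(K, 0b01000111) = 0b10100011; 0b11110100 ⊕ 0b10100011 = 0b01010111.
P[3]: S = E(K, 0b10100011) = 0b11111111; 0b11110000 ⊕ 0b11111111 = 0b00001111.
P[4]: S = E(K, 0b11111111) = 0b01011011; 0b01100111 ⊕ 0b01011011 = 0b00111100.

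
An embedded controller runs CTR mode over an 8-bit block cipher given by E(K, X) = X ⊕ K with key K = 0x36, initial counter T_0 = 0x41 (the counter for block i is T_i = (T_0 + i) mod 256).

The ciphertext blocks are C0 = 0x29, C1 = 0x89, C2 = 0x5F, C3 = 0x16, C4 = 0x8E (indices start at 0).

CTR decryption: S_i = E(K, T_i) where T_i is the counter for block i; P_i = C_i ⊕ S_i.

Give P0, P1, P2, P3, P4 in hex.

P0: T = 0x41, S = E(K, T) = 0x77; 0x29 ⊕ 0x77 = 0x5E.
P1: T = 0x42, S = E(K, T) = 0x74; 0x89 ⊕ 0x74 = 0xFD.
P2: T = 0x43, S = E(K, T) = 0x75; 0x5F ⊕ 0x75 = 0x2A.
P3: T = 0x44, S = E(K, T) = 0x72; 0x16 ⊕ 0x72 = 0x64.
P4: T = 0x45, S = E(K, T) = 0x73; 0x8E ⊕ 0x73 = 0xFD.

P0 = 0x5E, P1 = 0xFD, P2 = 0x2A, P3 = 0x64, P4 = 0xFD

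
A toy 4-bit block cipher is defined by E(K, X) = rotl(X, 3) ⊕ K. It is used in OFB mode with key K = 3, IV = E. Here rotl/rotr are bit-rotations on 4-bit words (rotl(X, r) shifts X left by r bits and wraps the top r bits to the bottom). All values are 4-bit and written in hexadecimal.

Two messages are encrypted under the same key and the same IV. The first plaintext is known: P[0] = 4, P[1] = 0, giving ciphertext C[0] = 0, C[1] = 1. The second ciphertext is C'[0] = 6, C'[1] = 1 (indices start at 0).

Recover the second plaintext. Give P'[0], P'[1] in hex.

In OFB with a reused IV, both messages share the same keystream S_i, so C_i ⊕ C'_i = P_i ⊕ P'_i and thus P'_i = P_i ⊕ C_i ⊕ C'_i.
P'[0]: 4 ⊕ 0 ⊕ 6 = 2.
P'[1]: 0 ⊕ 1 ⊕ 1 = 0.

P'[0] = 2, P'[1] = 0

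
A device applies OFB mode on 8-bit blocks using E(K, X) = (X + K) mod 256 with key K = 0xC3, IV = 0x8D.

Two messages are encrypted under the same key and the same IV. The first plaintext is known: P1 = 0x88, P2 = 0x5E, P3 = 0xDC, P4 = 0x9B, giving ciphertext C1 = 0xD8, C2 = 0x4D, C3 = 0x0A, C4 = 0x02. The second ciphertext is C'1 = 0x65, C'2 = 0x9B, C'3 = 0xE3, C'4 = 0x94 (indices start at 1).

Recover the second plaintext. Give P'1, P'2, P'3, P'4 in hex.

In OFB with a reused IV, both messages share the same keystream S_i, so C_i ⊕ C'_i = P_i ⊕ P'_i and thus P'_i = P_i ⊕ C_i ⊕ C'_i.
P'1: 0x88 ⊕ 0xD8 ⊕ 0x65 = 0x35.
P'2: 0x5E ⊕ 0x4D ⊕ 0x9B = 0x88.
P'3: 0xDC ⊕ 0x0A ⊕ 0xE3 = 0x35.
P'4: 0x9B ⊕ 0x02 ⊕ 0x94 = 0x0D.

P'1 = 0x35, P'2 = 0x88, P'3 = 0x35, P'4 = 0x0D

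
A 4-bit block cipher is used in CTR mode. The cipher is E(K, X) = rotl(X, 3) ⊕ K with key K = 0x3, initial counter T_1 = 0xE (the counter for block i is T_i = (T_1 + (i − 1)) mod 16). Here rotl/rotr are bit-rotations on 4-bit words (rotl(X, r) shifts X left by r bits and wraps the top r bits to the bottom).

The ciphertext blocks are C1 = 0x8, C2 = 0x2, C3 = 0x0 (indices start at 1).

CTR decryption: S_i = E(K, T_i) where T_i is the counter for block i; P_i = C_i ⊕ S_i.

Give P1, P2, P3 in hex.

P1 = 0xC, P2 = 0xE, P3 = 0x3

P1: T = 0xE, S = E(K, T) = 0x4; 0x8 ⊕ 0x4 = 0xC.
P2: T = 0xF, S = E(K, T) = 0xC; 0x2 ⊕ 0xC = 0xE.
P3: T = 0x0, S = E(K, T) = 0x3; 0x0 ⊕ 0x3 = 0x3.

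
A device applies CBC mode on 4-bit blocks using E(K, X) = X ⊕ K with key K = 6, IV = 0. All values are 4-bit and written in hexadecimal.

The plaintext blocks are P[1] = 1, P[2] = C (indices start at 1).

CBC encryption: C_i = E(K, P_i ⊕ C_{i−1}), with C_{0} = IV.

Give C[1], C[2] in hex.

C[1] = 7, C[2] = D

C[1]: P[1] ⊕ 0 = 1; E(K, 1) = 7.
C[2]: P[2] ⊕ 7 = B; E(K, B) = D.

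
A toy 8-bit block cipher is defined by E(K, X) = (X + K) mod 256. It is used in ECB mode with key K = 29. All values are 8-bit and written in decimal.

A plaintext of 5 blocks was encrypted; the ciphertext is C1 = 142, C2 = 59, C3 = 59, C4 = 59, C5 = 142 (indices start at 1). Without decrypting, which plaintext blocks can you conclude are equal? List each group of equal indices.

P1 = P5; P2 = P3 = P4

ECB encrypts each block independently with the same key, so equal ciphertext blocks imply equal plaintext blocks.
C1 = C5 = 142, so P1 = P5.
C2 = C3 = C4 = 59, so P2 = P3 = P4.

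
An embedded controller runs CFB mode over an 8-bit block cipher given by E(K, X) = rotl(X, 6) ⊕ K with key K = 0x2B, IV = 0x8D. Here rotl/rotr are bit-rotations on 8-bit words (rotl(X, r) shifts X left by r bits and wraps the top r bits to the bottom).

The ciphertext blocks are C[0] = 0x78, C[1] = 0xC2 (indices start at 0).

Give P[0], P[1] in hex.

CFB decryption: P_i = C_i ⊕ E(K, C_{i−1}), with C_{−1} = IV.
P[0]: E(K, 0x8D) = 0x48; 0x78 ⊕ 0x48 = 0x30.
P[1]: E(K, 0x78) = 0x35; 0xC2 ⊕ 0x35 = 0xF7.

P[0] = 0x30, P[1] = 0xF7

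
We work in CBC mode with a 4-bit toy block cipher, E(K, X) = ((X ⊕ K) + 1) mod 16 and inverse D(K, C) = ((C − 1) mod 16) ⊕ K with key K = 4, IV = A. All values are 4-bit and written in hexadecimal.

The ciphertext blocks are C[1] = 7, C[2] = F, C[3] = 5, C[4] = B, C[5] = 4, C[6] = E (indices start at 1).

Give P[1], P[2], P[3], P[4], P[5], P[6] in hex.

P[1] = 8, P[2] = D, P[3] = F, P[4] = B, P[5] = C, P[6] = D

CBC decryption: P_i = D(K, C_i) ⊕ C_{i−1}, with C_{0} = IV.
P[1]: D(K, 7) = 2; 2 ⊕ A = 8.
P[2]: D(K, F) = A; A ⊕ 7 = D.
P[3]: D(K, 5) = 0; 0 ⊕ F = F.
P[4]: D(K, B) = E; E ⊕ 5 = B.
P[5]: D(K, 4) = 7; 7 ⊕ B = C.
P[6]: D(K, E) = 9; 9 ⊕ 4 = D.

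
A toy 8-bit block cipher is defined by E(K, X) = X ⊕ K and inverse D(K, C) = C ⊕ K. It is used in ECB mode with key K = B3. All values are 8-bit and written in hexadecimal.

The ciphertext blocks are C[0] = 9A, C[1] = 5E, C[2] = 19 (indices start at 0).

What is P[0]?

ECB decryption: P_i = D(K, C_i).
P[0]: D(K, 9A) = 29.

P[0] = 29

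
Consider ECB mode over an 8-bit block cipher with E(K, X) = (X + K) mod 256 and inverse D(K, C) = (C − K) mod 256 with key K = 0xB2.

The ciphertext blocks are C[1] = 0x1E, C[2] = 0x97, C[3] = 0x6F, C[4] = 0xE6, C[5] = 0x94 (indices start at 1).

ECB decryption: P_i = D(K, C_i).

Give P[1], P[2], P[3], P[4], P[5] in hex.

P[1]: D(K, 0x1E) = 0x6C.
P[2]: D(K, 0x97) = 0xE5.
P[3]: D(K, 0x6F) = 0xBD.
P[4]: D(K, 0xE6) = 0x34.
P[5]: D(K, 0x94) = 0xE2.

P[1] = 0x6C, P[2] = 0xE5, P[3] = 0xBD, P[4] = 0x34, P[5] = 0xE2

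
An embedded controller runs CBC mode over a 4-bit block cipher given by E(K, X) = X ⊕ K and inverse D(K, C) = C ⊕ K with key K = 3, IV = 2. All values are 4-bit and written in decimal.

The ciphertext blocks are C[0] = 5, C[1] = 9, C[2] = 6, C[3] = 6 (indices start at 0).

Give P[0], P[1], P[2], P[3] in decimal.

CBC decryption: P_i = D(K, C_i) ⊕ C_{i−1}, with C_{−1} = IV.
P[0]: D(K, 5) = 6; 6 ⊕ 2 = 4.
P[1]: D(K, 9) = 10; 10 ⊕ 5 = 15.
P[2]: D(K, 6) = 5; 5 ⊕ 9 = 12.
P[3]: D(K, 6) = 5; 5 ⊕ 6 = 3.

P[0] = 4, P[1] = 15, P[2] = 12, P[3] = 3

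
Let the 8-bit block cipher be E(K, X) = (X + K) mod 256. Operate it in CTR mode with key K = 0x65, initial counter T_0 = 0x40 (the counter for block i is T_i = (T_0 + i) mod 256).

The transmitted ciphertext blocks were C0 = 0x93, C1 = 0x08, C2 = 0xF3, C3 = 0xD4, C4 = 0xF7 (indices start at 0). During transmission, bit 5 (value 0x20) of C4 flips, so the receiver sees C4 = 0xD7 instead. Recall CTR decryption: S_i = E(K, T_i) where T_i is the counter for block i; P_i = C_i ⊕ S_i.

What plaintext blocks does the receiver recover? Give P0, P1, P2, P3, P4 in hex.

P0 = 0x36, P1 = 0xAE, P2 = 0x54, P3 = 0x7C, P4 = 0x7E

Only C4 changed, to 0xD7. In CTR, a change in C_i flips the same bit in P_i only; the keystream is unaffected. Decrypting the received ciphertext:
P0: T = 0x40, S = E(K, T) = 0xA5; 0x93 ⊕ 0xA5 = 0x36.
P1: T = 0x41, S = E(K, T) = 0xA6; 0x08 ⊕ 0xA6 = 0xAE.
P2: T = 0x42, S = E(K, T) = 0xA7; 0xF3 ⊕ 0xA7 = 0x54.
P3: T = 0x43, S = E(K, T) = 0xA8; 0xD4 ⊕ 0xA8 = 0x7C.
P4: T = 0x44, S = E(K, T) = 0xA9; 0xD7 ⊕ 0xA9 = 0x7E.
Blocks that differ from the original plaintext: P4.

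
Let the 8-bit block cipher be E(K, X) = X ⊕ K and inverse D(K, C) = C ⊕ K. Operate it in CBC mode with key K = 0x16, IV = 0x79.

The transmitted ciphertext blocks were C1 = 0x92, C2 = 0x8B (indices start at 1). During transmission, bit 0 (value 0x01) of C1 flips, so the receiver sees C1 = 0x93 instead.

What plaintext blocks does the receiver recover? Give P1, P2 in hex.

CBC decryption: P_i = D(K, C_i) ⊕ C_{i−1}, with C_{0} = IV.
Only C1 changed, to 0x93. In CBC, a change in C_i garbles P_i and flips the same bit in P_{i+1}. Decrypting the received ciphertext:
P1: D(K, 0x93) = 0x85; 0x85 ⊕ 0x79 = 0xFC.
P2: D(K, 0x8B) = 0x9D; 0x9D ⊕ 0x93 = 0x0E.
Blocks that differ from the original plaintext: P1, P2.

P1 = 0xFC, P2 = 0x0E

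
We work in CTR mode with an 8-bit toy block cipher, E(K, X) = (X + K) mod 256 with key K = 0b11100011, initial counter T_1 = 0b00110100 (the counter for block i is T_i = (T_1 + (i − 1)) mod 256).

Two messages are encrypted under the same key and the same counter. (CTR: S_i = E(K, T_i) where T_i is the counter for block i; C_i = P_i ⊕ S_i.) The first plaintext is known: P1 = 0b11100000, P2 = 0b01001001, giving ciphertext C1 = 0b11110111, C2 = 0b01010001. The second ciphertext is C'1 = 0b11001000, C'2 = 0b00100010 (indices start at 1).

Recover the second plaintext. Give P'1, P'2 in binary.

P'1 = 0b11011111, P'2 = 0b00111010

In CTR with a reused counter, both messages share the same keystream S_i, so C_i ⊕ C'_i = P_i ⊕ P'_i and thus P'_i = P_i ⊕ C_i ⊕ C'_i.
P'1: 0b11100000 ⊕ 0b11110111 ⊕ 0b11001000 = 0b11011111.
P'2: 0b01001001 ⊕ 0b01010001 ⊕ 0b00100010 = 0b00111010.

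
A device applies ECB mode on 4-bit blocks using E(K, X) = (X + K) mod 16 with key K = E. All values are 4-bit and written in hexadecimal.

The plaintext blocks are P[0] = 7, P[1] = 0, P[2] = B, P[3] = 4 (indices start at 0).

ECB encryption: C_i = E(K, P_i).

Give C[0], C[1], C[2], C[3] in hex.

C[0] = 5, C[1] = E, C[2] = 9, C[3] = 2

C[0]: E(K, 7) = 5.
C[1]: E(K, 0) = E.
C[2]: E(K, B) = 9.
C[3]: E(K, 4) = 2.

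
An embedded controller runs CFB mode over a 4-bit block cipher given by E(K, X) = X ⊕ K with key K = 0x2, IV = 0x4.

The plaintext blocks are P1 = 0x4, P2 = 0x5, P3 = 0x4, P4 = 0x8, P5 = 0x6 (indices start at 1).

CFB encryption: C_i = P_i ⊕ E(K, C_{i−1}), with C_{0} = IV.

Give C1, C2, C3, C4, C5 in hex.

C1: E(K, 0x4) = 0x6; 0x4 ⊕ 0x6 = 0x2.
C2: E(K, 0x2) = 0x0; 0x5 ⊕ 0x0 = 0x5.
C3: E(K, 0x5) = 0x7; 0x4 ⊕ 0x7 = 0x3.
C4: E(K, 0x3) = 0x1; 0x8 ⊕ 0x1 = 0x9.
C5: E(K, 0x9) = 0xB; 0x6 ⊕ 0xB = 0xD.

C1 = 0x2, C2 = 0x5, C3 = 0x3, C4 = 0x9, C5 = 0xD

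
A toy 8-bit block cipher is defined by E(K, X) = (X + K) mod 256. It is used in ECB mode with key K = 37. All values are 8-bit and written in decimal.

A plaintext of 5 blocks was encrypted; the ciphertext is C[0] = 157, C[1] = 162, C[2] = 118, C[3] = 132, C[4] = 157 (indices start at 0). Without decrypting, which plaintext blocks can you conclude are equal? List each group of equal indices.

P[0] = P[4]

ECB encrypts each block independently with the same key, so equal ciphertext blocks imply equal plaintext blocks.
C[0] = C[4] = 157, so P[0] = P[4].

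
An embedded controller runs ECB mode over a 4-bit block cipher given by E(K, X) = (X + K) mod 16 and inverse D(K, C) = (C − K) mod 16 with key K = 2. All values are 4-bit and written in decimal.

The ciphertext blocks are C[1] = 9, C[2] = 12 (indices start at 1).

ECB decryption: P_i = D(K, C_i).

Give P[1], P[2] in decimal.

P[1] = 7, P[2] = 10

P[1]: D(K, 9) = 7.
P[2]: D(K, 12) = 10.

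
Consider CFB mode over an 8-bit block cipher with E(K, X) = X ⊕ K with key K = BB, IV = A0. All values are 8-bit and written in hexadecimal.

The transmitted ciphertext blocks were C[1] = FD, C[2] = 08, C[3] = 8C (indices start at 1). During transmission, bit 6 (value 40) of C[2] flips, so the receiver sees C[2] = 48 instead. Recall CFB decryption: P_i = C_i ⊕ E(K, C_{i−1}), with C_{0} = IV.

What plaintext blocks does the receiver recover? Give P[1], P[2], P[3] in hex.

P[1] = E6, P[2] = 0E, P[3] = 7F

Only C[2] changed, to 48. In CFB, a change in C_i flips the same bit in P_i and garbles P_{i+1}. Decrypting the received ciphertext:
P[1]: E(K, A0) = 1B; FD ⊕ 1B = E6.
P[2]: E(K, FD) = 46; 48 ⊕ 46 = 0E.
P[3]: E(K, 48) = F3; 8C ⊕ F3 = 7F.
Blocks that differ from the original plaintext: P[2], P[3].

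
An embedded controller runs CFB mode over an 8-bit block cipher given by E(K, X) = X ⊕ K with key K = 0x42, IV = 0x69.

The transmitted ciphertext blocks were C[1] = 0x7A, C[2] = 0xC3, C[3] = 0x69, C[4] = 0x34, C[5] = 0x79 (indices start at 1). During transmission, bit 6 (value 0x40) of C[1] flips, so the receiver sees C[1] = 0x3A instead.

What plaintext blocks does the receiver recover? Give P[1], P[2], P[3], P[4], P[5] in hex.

CFB decryption: P_i = C_i ⊕ E(K, C_{i−1}), with C_{0} = IV.
Only C[1] changed, to 0x3A. In CFB, a change in C_i flips the same bit in P_i and garbles P_{i+1}. Decrypting the received ciphertext:
P[1]: E(K, 0x69) = 0x2B; 0x3A ⊕ 0x2B = 0x11.
P[2]: E(K, 0x3A) = 0x78; 0xC3 ⊕ 0x78 = 0xBB.
P[3]: E(K, 0xC3) = 0x81; 0x69 ⊕ 0x81 = 0xE8.
P[4]: E(K, 0x69) = 0x2B; 0x34 ⊕ 0x2B = 0x1F.
P[5]: E(K, 0x34) = 0x76; 0x79 ⊕ 0x76 = 0x0F.
Blocks that differ from the original plaintext: P[1], P[2].

P[1] = 0x11, P[2] = 0xBB, P[3] = 0xE8, P[4] = 0x1F, P[5] = 0x0F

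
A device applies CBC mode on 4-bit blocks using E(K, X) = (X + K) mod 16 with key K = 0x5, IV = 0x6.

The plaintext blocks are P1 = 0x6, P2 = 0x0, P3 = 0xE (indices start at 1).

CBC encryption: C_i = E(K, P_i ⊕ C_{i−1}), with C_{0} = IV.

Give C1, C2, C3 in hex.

C1 = 0x5, C2 = 0xA, C3 = 0x9

C1: P1 ⊕ 0x6 = 0x0; E(K, 0x0) = 0x5.
C2: P2 ⊕ 0x5 = 0x5; E(K, 0x5) = 0xA.
C3: P3 ⊕ 0xA = 0x4; E(K, 0x4) = 0x9.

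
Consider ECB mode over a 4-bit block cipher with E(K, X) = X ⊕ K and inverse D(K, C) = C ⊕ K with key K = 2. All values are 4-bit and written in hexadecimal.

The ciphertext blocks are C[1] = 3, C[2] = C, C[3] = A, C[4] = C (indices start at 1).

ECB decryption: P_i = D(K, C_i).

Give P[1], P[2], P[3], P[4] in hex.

P[1]: D(K, 3) = 1.
P[2]: D(K, C) = E.
P[3]: D(K, A) = 8.
P[4]: D(K, C) = E.

P[1] = 1, P[2] = E, P[3] = 8, P[4] = E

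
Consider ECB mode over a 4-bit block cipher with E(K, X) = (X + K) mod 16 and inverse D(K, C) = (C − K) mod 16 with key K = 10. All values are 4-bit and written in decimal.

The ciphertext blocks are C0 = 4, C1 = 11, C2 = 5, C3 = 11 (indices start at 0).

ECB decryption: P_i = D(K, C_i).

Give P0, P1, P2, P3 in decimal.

P0 = 10, P1 = 1, P2 = 11, P3 = 1

P0: D(K, 4) = 10.
P1: D(K, 11) = 1.
P2: D(K, 5) = 11.
P3: D(K, 11) = 1.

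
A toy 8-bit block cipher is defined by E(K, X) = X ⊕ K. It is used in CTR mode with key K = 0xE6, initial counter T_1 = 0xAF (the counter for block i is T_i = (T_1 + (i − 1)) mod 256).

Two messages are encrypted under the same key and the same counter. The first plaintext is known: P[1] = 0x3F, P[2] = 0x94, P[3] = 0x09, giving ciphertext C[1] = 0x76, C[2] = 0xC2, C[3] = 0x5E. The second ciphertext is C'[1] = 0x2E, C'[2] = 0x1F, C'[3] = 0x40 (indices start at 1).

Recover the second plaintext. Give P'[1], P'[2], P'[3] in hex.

P'[1] = 0x67, P'[2] = 0x49, P'[3] = 0x17

In CTR with a reused counter, both messages share the same keystream S_i, so C_i ⊕ C'_i = P_i ⊕ P'_i and thus P'_i = P_i ⊕ C_i ⊕ C'_i.
P'[1]: 0x3F ⊕ 0x76 ⊕ 0x2E = 0x67.
P'[2]: 0x94 ⊕ 0xC2 ⊕ 0x1F = 0x49.
P'[3]: 0x09 ⊕ 0x5E ⊕ 0x40 = 0x17.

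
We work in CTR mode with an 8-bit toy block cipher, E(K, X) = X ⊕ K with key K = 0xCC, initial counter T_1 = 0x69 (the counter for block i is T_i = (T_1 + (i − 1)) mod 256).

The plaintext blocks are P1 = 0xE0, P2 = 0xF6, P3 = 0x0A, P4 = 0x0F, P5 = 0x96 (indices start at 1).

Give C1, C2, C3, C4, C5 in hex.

C1 = 0x45, C2 = 0x50, C3 = 0xAD, C4 = 0xAF, C5 = 0x37

CTR encryption: S_i = E(K, T_i) where T_i is the counter for block i; C_i = P_i ⊕ S_i.
C1: T = 0x69, S = E(K, T) = 0xA5; 0xE0 ⊕ 0xA5 = 0x45.
C2: T = 0x6A, S = E(K, T) = 0xA6; 0xF6 ⊕ 0xA6 = 0x50.
C3: T = 0x6B, S = E(K, T) = 0xA7; 0x0A ⊕ 0xA7 = 0xAD.
C4: T = 0x6C, S = E(K, T) = 0xA0; 0x0F ⊕ 0xA0 = 0xAF.
C5: T = 0x6D, S = E(K, T) = 0xA1; 0x96 ⊕ 0xA1 = 0x37.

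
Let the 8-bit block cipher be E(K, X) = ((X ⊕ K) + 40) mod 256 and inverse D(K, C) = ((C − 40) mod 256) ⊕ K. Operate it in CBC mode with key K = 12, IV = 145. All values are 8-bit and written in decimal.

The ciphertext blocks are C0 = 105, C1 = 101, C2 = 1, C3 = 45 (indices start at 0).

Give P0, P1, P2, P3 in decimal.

CBC decryption: P_i = D(K, C_i) ⊕ C_{i−1}, with C_{−1} = IV.
P0: D(K, 105) = 77; 77 ⊕ 145 = 220.
P1: D(K, 101) = 49; 49 ⊕ 105 = 88.
P2: D(K, 1) = 213; 213 ⊕ 101 = 176.
P3: D(K, 45) = 9; 9 ⊕ 1 = 8.

P0 = 220, P1 = 88, P2 = 176, P3 = 8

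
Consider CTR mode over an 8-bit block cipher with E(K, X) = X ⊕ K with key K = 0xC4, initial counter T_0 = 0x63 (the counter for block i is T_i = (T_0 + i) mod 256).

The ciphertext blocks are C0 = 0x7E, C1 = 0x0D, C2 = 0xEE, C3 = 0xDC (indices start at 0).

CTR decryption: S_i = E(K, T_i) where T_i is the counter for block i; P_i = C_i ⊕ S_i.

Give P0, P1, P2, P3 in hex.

P0 = 0xD9, P1 = 0xAD, P2 = 0x4F, P3 = 0x7E

P0: T = 0x63, S = E(K, T) = 0xA7; 0x7E ⊕ 0xA7 = 0xD9.
P1: T = 0x64, S = E(K, T) = 0xA0; 0x0D ⊕ 0xA0 = 0xAD.
P2: T = 0x65, S = E(K, T) = 0xA1; 0xEE ⊕ 0xA1 = 0x4F.
P3: T = 0x66, S = E(K, T) = 0xA2; 0xDC ⊕ 0xA2 = 0x7E.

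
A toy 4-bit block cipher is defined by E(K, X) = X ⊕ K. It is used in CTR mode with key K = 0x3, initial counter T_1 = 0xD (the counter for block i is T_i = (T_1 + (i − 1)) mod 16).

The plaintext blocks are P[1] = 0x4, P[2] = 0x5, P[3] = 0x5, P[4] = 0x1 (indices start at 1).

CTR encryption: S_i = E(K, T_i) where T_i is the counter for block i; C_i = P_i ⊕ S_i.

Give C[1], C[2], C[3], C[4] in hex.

C[1]: T = 0xD, S = E(K, T) = 0xE; 0x4 ⊕ 0xE = 0xA.
C[2]: T = 0xE, S = E(K, T) = 0xD; 0x5 ⊕ 0xD = 0x8.
C[3]: T = 0xF, S = E(K, T) = 0xC; 0x5 ⊕ 0xC = 0x9.
C[4]: T = 0x0, S = E(K, T) = 0x3; 0x1 ⊕ 0x3 = 0x2.

C[1] = 0xA, C[2] = 0x8, C[3] = 0x9, C[4] = 0x2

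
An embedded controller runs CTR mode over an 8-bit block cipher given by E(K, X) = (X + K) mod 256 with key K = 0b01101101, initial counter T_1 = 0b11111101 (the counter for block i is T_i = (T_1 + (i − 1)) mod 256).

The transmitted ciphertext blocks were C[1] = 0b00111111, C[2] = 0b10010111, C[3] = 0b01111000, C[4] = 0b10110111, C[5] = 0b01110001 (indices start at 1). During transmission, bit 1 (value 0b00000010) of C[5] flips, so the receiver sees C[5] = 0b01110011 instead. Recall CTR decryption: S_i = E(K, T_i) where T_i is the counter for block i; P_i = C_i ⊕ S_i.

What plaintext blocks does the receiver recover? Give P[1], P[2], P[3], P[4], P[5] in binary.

Only C[5] changed, to 0b01110011. In CTR, a change in C_i flips the same bit in P_i only; the keystream is unaffected. Decrypting the received ciphertext:
P[1]: T = 0b11111101, S = E(K, T) = 0b01101010; 0b00111111 ⊕ 0b01101010 = 0b01010101.
P[2]: T = 0b11111110, S = E(K, T) = 0b01101011; 0b10010111 ⊕ 0b01101011 = 0b11111100.
P[3]: T = 0b11111111, S = E(K, T) = 0b01101100; 0b01111000 ⊕ 0b01101100 = 0b00010100.
P[4]: T = 0b00000000, S = E(K, T) = 0b01101101; 0b10110111 ⊕ 0b01101101 = 0b11011010.
P[5]: T = 0b00000001, S = E(K, T) = 0b01101110; 0b01110011 ⊕ 0b01101110 = 0b00011101.
Blocks that differ from the original plaintext: P[5].

P[1] = 0b01010101, P[2] = 0b11111100, P[3] = 0b00010100, P[4] = 0b11011010, P[5] = 0b00011101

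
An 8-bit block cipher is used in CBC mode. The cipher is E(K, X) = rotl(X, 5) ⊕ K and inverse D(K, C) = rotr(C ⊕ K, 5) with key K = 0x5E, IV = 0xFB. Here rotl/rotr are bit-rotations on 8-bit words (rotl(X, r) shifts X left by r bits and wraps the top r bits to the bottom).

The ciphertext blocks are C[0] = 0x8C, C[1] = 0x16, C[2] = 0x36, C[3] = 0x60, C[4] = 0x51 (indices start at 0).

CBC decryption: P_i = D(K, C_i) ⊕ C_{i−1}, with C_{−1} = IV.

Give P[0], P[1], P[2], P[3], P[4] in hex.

P[0]: D(K, 0x8C) = 0x96; 0x96 ⊕ 0xFB = 0x6D.
P[1]: D(K, 0x16) = 0x42; 0x42 ⊕ 0x8C = 0xCE.
P[2]: D(K, 0x36) = 0x43; 0x43 ⊕ 0x16 = 0x55.
P[3]: D(K, 0x60) = 0xF1; 0xF1 ⊕ 0x36 = 0xC7.
P[4]: D(K, 0x51) = 0x78; 0x78 ⊕ 0x60 = 0x18.

P[0] = 0x6D, P[1] = 0xCE, P[2] = 0x55, P[3] = 0xC7, P[4] = 0x18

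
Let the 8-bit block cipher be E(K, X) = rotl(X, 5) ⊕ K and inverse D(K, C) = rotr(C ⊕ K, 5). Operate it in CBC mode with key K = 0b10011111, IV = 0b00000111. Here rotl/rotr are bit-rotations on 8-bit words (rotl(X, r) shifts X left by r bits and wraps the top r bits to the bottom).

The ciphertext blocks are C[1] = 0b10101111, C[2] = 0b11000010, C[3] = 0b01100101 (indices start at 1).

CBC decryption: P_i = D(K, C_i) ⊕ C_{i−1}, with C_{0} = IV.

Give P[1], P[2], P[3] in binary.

P[1] = 0b10000110, P[2] = 0b01000101, P[3] = 0b00010101

P[1]: D(K, 0b10101111) = 0b10000001; 0b10000001 ⊕ 0b00000111 = 0b10000110.
P[2]: D(K, 0b11000010) = 0b11101010; 0b11101010 ⊕ 0b10101111 = 0b01000101.
P[3]: D(K, 0b01100101) = 0b11010111; 0b11010111 ⊕ 0b11000010 = 0b00010101.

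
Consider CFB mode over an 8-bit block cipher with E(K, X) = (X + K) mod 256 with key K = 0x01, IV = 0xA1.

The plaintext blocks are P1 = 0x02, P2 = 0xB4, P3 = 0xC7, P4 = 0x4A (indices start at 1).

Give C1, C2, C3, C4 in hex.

CFB encryption: C_i = P_i ⊕ E(K, C_{i−1}), with C_{0} = IV.
C1: E(K, 0xA1) = 0xA2; 0x02 ⊕ 0xA2 = 0xA0.
C2: E(K, 0xA0) = 0xA1; 0xB4 ⊕ 0xA1 = 0x15.
C3: E(K, 0x15) = 0x16; 0xC7 ⊕ 0x16 = 0xD1.
C4: E(K, 0xD1) = 0xD2; 0x4A ⊕ 0xD2 = 0x98.

C1 = 0xA0, C2 = 0x15, C3 = 0xD1, C4 = 0x98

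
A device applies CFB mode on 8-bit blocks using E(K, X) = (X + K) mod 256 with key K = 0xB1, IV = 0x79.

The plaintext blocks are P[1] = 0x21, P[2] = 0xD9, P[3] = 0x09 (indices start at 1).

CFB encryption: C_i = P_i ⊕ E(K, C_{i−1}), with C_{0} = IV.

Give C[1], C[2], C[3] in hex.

C[1] = 0x0B, C[2] = 0x65, C[3] = 0x1F

C[1]: E(K, 0x79) = 0x2A; 0x21 ⊕ 0x2A = 0x0B.
C[2]: E(K, 0x0B) = 0xBC; 0xD9 ⊕ 0xBC = 0x65.
C[3]: E(K, 0x65) = 0x16; 0x09 ⊕ 0x16 = 0x1F.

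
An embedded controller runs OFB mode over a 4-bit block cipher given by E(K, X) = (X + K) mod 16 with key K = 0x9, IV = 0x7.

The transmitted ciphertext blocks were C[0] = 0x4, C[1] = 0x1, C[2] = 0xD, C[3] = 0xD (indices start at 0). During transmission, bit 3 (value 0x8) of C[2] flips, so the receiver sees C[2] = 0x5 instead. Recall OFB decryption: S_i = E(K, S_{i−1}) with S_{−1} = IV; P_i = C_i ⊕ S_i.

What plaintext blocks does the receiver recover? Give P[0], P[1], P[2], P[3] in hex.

P[0] = 0x4, P[1] = 0x8, P[2] = 0x7, P[3] = 0x6

Only C[2] changed, to 0x5. In OFB, a change in C_i flips the same bit in P_i only; the keystream is unaffected. Decrypting the received ciphertext:
P[0]: S = E(K, 0x7) = 0x0; 0x4 ⊕ 0x0 = 0x4.
P[1]: S = E(K, 0x0) = 0x9; 0x1 ⊕ 0x9 = 0x8.
P[2]: S = E(K, 0x9) = 0x2; 0x5 ⊕ 0x2 = 0x7.
P[3]: S = E(K, 0x2) = 0xB; 0xD ⊕ 0xB = 0x6.
Blocks that differ from the original plaintext: P[2].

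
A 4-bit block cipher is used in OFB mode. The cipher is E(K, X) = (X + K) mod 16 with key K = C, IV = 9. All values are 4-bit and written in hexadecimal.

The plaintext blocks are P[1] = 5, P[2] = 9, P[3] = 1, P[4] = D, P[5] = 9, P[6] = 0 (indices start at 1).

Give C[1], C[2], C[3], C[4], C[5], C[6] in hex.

OFB encryption: S_i = E(K, S_{i−1}) with S_{0} = IV; C_i = P_i ⊕ S_i.
C[1]: S = E(K, 9) = 5; 5 ⊕ 5 = 0.
C[2]: S = E(K, 5) = 1; 9 ⊕ 1 = 8.
C[3]: S = E(K, 1) = D; 1 ⊕ D = C.
C[4]: S = E(K, D) = 9; D ⊕ 9 = 4.
C[5]: S = E(K, 9) = 5; 9 ⊕ 5 = C.
C[6]: S = E(K, 5) = 1; 0 ⊕ 1 = 1.

C[1] = 0, C[2] = 8, C[3] = C, C[4] = 4, C[5] = C, C[6] = 1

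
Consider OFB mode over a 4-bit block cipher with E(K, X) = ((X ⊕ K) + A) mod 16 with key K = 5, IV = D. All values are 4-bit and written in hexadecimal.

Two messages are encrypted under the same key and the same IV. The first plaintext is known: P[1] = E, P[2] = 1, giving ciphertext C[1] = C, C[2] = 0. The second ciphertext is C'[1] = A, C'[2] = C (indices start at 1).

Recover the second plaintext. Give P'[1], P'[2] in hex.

P'[1] = 8, P'[2] = D

In OFB with a reused IV, both messages share the same keystream S_i, so C_i ⊕ C'_i = P_i ⊕ P'_i and thus P'_i = P_i ⊕ C_i ⊕ C'_i.
P'[1]: E ⊕ C ⊕ A = 8.
P'[2]: 1 ⊕ 0 ⊕ C = D.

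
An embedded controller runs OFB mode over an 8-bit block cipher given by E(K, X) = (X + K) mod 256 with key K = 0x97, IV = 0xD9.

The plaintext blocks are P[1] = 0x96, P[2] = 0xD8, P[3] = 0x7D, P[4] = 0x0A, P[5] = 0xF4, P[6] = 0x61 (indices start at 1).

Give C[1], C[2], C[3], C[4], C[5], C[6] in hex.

C[1] = 0xE6, C[2] = 0xDF, C[3] = 0xE3, C[4] = 0x3F, C[5] = 0x38, C[6] = 0x02

OFB encryption: S_i = E(K, S_{i−1}) with S_{0} = IV; C_i = P_i ⊕ S_i.
C[1]: S = E(K, 0xD9) = 0x70; 0x96 ⊕ 0x70 = 0xE6.
C[2]: S = E(K, 0x70) = 0x07; 0xD8 ⊕ 0x07 = 0xDF.
C[3]: S = E(K, 0x07) = 0x9E; 0x7D ⊕ 0x9E = 0xE3.
C[4]: S = E(K, 0x9E) = 0x35; 0x0A ⊕ 0x35 = 0x3F.
C[5]: S = E(K, 0x35) = 0xCC; 0xF4 ⊕ 0xCC = 0x38.
C[6]: S = E(K, 0xCC) = 0x63; 0x61 ⊕ 0x63 = 0x02.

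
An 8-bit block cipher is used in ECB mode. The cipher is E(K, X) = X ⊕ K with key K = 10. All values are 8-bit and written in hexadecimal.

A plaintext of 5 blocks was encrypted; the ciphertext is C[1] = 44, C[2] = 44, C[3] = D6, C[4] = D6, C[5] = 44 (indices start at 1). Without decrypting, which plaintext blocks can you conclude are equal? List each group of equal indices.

P[1] = P[2] = P[5]; P[3] = P[4]

ECB encrypts each block independently with the same key, so equal ciphertext blocks imply equal plaintext blocks.
C[1] = C[2] = C[5] = 44, so P[1] = P[2] = P[5].
C[3] = C[4] = D6, so P[3] = P[4].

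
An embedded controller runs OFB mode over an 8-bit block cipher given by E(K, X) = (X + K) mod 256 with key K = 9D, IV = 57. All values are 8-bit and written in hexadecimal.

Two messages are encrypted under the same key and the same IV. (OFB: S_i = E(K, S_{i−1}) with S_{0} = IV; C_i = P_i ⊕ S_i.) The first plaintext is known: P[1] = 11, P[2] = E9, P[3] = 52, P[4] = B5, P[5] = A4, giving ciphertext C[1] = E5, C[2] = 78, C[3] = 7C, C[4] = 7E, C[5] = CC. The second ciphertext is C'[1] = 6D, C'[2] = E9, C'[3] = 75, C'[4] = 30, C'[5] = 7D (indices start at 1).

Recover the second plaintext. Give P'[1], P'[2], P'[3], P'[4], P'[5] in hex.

In OFB with a reused IV, both messages share the same keystream S_i, so C_i ⊕ C'_i = P_i ⊕ P'_i and thus P'_i = P_i ⊕ C_i ⊕ C'_i.
P'[1]: 11 ⊕ E5 ⊕ 6D = 99.
P'[2]: E9 ⊕ 78 ⊕ E9 = 78.
P'[3]: 52 ⊕ 7C ⊕ 75 = 5B.
P'[4]: B5 ⊕ 7E ⊕ 30 = FB.
P'[5]: A4 ⊕ CC ⊕ 7D = 15.

P'[1] = 99, P'[2] = 78, P'[3] = 5B, P'[4] = FB, P'[5] = 15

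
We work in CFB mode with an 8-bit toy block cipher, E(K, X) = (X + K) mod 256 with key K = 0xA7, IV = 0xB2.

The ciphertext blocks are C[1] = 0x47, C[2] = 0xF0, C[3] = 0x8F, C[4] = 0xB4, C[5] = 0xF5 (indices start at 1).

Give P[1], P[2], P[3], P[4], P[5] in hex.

P[1] = 0x1E, P[2] = 0x1E, P[3] = 0x18, P[4] = 0x82, P[5] = 0xAE

CFB decryption: P_i = C_i ⊕ E(K, C_{i−1}), with C_{0} = IV.
P[1]: E(K, 0xB2) = 0x59; 0x47 ⊕ 0x59 = 0x1E.
P[2]: E(K, 0x47) = 0xEE; 0xF0 ⊕ 0xEE = 0x1E.
P[3]: E(K, 0xF0) = 0x97; 0x8F ⊕ 0x97 = 0x18.
P[4]: E(K, 0x8F) = 0x36; 0xB4 ⊕ 0x36 = 0x82.
P[5]: E(K, 0xB4) = 0x5B; 0xF5 ⊕ 0x5B = 0xAE.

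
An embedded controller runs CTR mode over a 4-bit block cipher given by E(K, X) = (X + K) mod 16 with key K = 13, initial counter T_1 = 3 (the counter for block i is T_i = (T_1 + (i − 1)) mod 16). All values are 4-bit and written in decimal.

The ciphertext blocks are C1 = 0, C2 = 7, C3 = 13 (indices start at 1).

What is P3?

CTR decryption: S_i = E(K, T_i) where T_i is the counter for block i; P_i = C_i ⊕ S_i.
P3: T = 5, S = E(K, T) = 2; 13 ⊕ 2 = 15.

P3 = 15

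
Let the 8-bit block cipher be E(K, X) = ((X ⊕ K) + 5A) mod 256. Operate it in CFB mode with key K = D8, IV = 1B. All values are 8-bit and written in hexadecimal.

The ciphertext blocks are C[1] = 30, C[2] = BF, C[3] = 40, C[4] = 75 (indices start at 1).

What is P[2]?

CFB decryption: P_i = C_i ⊕ E(K, C_{i−1}), with C_{0} = IV.
P[2]: E(K, 30) = 42; BF ⊕ 42 = FD.

P[2] = FD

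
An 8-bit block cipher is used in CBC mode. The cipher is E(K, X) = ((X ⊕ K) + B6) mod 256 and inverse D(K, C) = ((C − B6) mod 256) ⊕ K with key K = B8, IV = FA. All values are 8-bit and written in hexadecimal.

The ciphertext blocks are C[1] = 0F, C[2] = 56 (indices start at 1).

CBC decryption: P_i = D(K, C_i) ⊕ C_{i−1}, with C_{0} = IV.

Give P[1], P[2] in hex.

P[1]: D(K, 0F) = E1; E1 ⊕ FA = 1B.
P[2]: D(K, 56) = 18; 18 ⊕ 0F = 17.

P[1] = 1B, P[2] = 17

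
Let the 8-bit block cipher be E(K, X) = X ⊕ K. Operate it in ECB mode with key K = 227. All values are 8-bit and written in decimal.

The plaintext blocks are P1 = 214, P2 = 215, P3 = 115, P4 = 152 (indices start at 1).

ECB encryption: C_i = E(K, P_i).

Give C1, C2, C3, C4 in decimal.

C1: E(K, 214) = 53.
C2: E(K, 215) = 52.
C3: E(K, 115) = 144.
C4: E(K, 152) = 123.

C1 = 53, C2 = 52, C3 = 144, C4 = 123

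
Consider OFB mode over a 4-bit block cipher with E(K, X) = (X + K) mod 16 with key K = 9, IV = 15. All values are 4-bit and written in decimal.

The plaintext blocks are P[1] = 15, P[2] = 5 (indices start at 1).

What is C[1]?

C[1] = 7

OFB encryption: S_i = E(K, S_{i−1}) with S_{0} = IV; C_i = P_i ⊕ S_i.
C[1]: S = E(K, 15) = 8; 15 ⊕ 8 = 7.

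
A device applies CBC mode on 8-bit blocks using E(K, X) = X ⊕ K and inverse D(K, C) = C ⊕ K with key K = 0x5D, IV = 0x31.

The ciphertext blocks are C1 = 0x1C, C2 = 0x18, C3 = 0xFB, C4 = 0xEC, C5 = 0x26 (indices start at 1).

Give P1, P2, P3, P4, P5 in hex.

CBC decryption: P_i = D(K, C_i) ⊕ C_{i−1}, with C_{0} = IV.
P1: D(K, 0x1C) = 0x41; 0x41 ⊕ 0x31 = 0x70.
P2: D(K, 0x18) = 0x45; 0x45 ⊕ 0x1C = 0x59.
P3: D(K, 0xFB) = 0xA6; 0xA6 ⊕ 0x18 = 0xBE.
P4: D(K, 0xEC) = 0xB1; 0xB1 ⊕ 0xFB = 0x4A.
P5: D(K, 0x26) = 0x7B; 0x7B ⊕ 0xEC = 0x97.

P1 = 0x70, P2 = 0x59, P3 = 0xBE, P4 = 0x4A, P5 = 0x97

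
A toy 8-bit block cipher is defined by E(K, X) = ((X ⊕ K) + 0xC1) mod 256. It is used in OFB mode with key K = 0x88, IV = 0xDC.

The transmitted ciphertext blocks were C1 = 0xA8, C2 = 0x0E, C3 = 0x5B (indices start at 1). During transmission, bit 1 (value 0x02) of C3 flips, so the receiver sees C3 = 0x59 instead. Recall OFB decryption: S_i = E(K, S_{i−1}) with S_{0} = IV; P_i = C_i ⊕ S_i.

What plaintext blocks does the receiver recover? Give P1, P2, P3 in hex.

P1 = 0xBD, P2 = 0x50, P3 = 0xCE

Only C3 changed, to 0x59. In OFB, a change in C_i flips the same bit in P_i only; the keystream is unaffected. Decrypting the received ciphertext:
P1: S = E(K, 0xDC) = 0x15; 0xA8 ⊕ 0x15 = 0xBD.
P2: S = E(K, 0x15) = 0x5E; 0x0E ⊕ 0x5E = 0x50.
P3: S = E(K, 0x5E) = 0x97; 0x59 ⊕ 0x97 = 0xCE.
Blocks that differ from the original plaintext: P3.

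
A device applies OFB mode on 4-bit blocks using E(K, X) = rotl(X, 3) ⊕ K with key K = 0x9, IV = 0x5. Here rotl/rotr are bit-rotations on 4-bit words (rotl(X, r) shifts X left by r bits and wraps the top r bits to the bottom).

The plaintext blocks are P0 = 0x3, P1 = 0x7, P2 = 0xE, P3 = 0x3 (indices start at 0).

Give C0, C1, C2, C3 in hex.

OFB encryption: S_i = E(K, S_{i−1}) with S_{−1} = IV; C_i = P_i ⊕ S_i.
C0: S = E(K, 0x5) = 0x3; 0x3 ⊕ 0x3 = 0x0.
C1: S = E(K, 0x3) = 0x0; 0x7 ⊕ 0x0 = 0x7.
C2: S = E(K, 0x0) = 0x9; 0xE ⊕ 0x9 = 0x7.
C3: S = E(K, 0x9) = 0x5; 0x3 ⊕ 0x5 = 0x6.

C0 = 0x0, C1 = 0x7, C2 = 0x7, C3 = 0x6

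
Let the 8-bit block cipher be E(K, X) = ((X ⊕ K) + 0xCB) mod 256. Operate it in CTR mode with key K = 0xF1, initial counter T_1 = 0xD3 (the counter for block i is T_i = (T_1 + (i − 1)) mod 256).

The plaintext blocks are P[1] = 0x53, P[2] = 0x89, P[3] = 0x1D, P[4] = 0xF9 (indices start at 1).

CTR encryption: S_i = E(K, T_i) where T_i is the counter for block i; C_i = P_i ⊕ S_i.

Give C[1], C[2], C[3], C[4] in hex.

C[1] = 0xBE, C[2] = 0x79, C[3] = 0xF2, C[4] = 0x0B

C[1]: T = 0xD3, S = E(K, T) = 0xED; 0x53 ⊕ 0xED = 0xBE.
C[2]: T = 0xD4, S = E(K, T) = 0xF0; 0x89 ⊕ 0xF0 = 0x79.
C[3]: T = 0xD5, S = E(K, T) = 0xEF; 0x1D ⊕ 0xEF = 0xF2.
C[4]: T = 0xD6, S = E(K, T) = 0xF2; 0xF9 ⊕ 0xF2 = 0x0B.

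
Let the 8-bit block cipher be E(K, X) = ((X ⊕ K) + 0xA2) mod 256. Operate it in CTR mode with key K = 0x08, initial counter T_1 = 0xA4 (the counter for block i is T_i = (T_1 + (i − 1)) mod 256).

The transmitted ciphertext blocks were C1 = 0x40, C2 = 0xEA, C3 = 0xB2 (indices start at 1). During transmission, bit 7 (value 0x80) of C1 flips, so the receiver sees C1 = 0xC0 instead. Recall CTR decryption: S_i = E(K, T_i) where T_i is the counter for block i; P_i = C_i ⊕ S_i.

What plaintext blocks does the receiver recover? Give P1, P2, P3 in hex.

Only C1 changed, to 0xC0. In CTR, a change in C_i flips the same bit in P_i only; the keystream is unaffected. Decrypting the received ciphertext:
P1: T = 0xA4, S = E(K, T) = 0x4E; 0xC0 ⊕ 0x4E = 0x8E.
P2: T = 0xA5, S = E(K, T) = 0x4F; 0xEA ⊕ 0x4F = 0xA5.
P3: T = 0xA6, S = E(K, T) = 0x50; 0xB2 ⊕ 0x50 = 0xE2.
Blocks that differ from the original plaintext: P1.

P1 = 0x8E, P2 = 0xA5, P3 = 0xE2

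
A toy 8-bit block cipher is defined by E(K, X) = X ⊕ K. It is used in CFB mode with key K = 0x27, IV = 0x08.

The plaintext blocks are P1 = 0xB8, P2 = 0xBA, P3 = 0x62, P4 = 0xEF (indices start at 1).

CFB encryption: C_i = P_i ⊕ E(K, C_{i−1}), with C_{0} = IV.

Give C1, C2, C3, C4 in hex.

C1 = 0x97, C2 = 0x0A, C3 = 0x4F, C4 = 0x87

C1: E(K, 0x08) = 0x2F; 0xB8 ⊕ 0x2F = 0x97.
C2: E(K, 0x97) = 0xB0; 0xBA ⊕ 0xB0 = 0x0A.
C3: E(K, 0x0A) = 0x2D; 0x62 ⊕ 0x2D = 0x4F.
C4: E(K, 0x4F) = 0x68; 0xEF ⊕ 0x68 = 0x87.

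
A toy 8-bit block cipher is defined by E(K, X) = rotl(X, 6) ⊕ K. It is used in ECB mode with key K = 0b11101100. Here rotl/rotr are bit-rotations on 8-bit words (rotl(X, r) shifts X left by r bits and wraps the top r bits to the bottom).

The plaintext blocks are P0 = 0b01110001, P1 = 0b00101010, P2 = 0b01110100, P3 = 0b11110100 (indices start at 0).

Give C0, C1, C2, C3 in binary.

C0 = 0b10110000, C1 = 0b01100110, C2 = 0b11110001, C3 = 0b11010001

ECB encryption: C_i = E(K, P_i).
C0: E(K, 0b01110001) = 0b10110000.
C1: E(K, 0b00101010) = 0b01100110.
C2: E(K, 0b01110100) = 0b11110001.
C3: E(K, 0b11110100) = 0b11010001.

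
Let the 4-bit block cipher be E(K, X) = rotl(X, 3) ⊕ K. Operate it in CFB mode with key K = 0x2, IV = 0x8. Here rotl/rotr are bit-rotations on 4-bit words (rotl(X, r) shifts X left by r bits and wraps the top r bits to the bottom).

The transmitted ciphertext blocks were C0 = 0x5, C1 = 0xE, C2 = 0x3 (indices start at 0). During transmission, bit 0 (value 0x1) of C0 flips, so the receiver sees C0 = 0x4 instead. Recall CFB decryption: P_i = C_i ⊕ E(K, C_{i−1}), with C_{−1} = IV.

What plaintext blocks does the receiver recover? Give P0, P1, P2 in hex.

P0 = 0x2, P1 = 0xE, P2 = 0x6

Only C0 changed, to 0x4. In CFB, a change in C_i flips the same bit in P_i and garbles P_{i+1}. Decrypting the received ciphertext:
P0: E(K, 0x8) = 0x6; 0x4 ⊕ 0x6 = 0x2.
P1: E(K, 0x4) = 0x0; 0xE ⊕ 0x0 = 0xE.
P2: E(K, 0xE) = 0x5; 0x3 ⊕ 0x5 = 0x6.
Blocks that differ from the original plaintext: P0, P1.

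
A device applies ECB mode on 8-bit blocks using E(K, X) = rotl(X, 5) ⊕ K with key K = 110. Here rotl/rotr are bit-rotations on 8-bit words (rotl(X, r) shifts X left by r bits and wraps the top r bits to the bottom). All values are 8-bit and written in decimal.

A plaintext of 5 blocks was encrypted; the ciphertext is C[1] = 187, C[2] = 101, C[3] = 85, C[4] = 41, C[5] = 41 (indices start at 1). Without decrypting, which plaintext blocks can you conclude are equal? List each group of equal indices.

P[4] = P[5]

ECB encrypts each block independently with the same key, so equal ciphertext blocks imply equal plaintext blocks.
C[4] = C[5] = 41, so P[4] = P[5].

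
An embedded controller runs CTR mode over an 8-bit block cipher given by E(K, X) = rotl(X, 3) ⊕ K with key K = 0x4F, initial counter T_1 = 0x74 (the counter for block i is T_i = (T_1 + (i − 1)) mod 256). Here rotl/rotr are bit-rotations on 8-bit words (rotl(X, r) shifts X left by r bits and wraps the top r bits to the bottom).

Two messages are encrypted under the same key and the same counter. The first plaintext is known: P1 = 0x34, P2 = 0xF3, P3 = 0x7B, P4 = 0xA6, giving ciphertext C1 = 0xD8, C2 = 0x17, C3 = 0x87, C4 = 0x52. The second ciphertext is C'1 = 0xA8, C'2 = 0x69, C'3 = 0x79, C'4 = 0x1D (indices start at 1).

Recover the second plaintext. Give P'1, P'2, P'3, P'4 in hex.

In CTR with a reused counter, both messages share the same keystream S_i, so C_i ⊕ C'_i = P_i ⊕ P'_i and thus P'_i = P_i ⊕ C_i ⊕ C'_i.
P'1: 0x34 ⊕ 0xD8 ⊕ 0xA8 = 0x44.
P'2: 0xF3 ⊕ 0x17 ⊕ 0x69 = 0x8D.
P'3: 0x7B ⊕ 0x87 ⊕ 0x79 = 0x85.
P'4: 0xA6 ⊕ 0x52 ⊕ 0x1D = 0xE9.

P'1 = 0x44, P'2 = 0x8D, P'3 = 0x85, P'4 = 0xE9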